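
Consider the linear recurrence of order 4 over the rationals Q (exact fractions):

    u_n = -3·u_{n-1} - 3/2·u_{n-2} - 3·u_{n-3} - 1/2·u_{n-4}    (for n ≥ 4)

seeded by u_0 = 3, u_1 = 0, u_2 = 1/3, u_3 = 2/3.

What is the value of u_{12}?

-217035/16

u_4 = -3·2/3 + -3/2·1/3 + -3·0 + -1/2·3 = -4
u_5 = -3·-4 + -3/2·2/3 + -3·1/3 + -1/2·0 = 10
u_6 = -3·10 + -3/2·-4 + -3·2/3 + -1/2·1/3 = -157/6
u_7 = -3·-157/6 + -3/2·10 + -3·-4 + -1/2·2/3 = 451/6
u_8 = -3·451/6 + -3/2·-157/6 + -3·10 + -1/2·-4 = -857/4
u_9 = -3·-857/4 + -3/2·451/6 + -3·-157/6 + -1/2·10 = 1207/2
u_10 = -3·1207/2 + -3/2·-857/4 + -3·451/6 + -1/2·-157/6 = -40837/24
u_11 = -3·-40837/24 + -3/2·1207/2 + -3·-857/4 + -1/2·451/6 = 115309/24
u_12 = -3·115309/24 + -3/2·-40837/24 + -3·1207/2 + -1/2·-857/4 = -217035/16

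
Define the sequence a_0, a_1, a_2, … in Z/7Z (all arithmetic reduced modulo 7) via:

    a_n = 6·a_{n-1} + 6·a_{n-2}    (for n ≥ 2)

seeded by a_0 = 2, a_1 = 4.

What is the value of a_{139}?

4

a_2 = 6·4 + 6·2 = 1
a_3 = 6·1 + 6·4 = 2
a_4 = 6·2 + 6·1 = 4
(a_3, a_4) = (2, 4) = (a_0, a_1), so the sequence has period 3.
139 ≡ 1 (mod 3), hence a_139 = a_1 = 4.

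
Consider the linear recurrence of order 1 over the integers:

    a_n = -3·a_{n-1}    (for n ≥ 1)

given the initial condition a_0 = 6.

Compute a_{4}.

486

a_1 = -3·6 = -18
a_2 = -3·-18 = 54
a_3 = -3·54 = -162
a_4 = -3·-162 = 486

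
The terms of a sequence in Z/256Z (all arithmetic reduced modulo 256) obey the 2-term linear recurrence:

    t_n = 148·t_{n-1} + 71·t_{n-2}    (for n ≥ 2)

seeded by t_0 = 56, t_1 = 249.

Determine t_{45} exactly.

249

t_2 = 148·249 + 71·56 = 124
t_3 = 148·124 + 71·249 = 191
t_4 = 148·191 + 71·124 = 208
t_5 = 148·208 + 71·191 = 57
t_6 = 148·57 + 71·208 = 164
t_7 = 148·164 + 71·57 = 159
t_8 = 148·159 + 71·164 = 104
t_9 = 148·104 + 71·159 = 57
t_10 = 148·57 + 71·104 = 204
t_11 = 148·204 + 71·57 = 191
t_12 = 148·191 + 71·204 = 0
t_13 = 148·0 + 71·191 = 249
t_14 = 148·249 + 71·0 = 244
t_15 = 148·244 + 71·249 = 31
t_16 = 148·31 + 71·244 = 152
t_17 = 148·152 + 71·31 = 121
t_18 = 148·121 + 71·152 = 28
t_19 = 148·28 + 71·121 = 191
t_20 = 148·191 + 71·28 = 48
t_21 = 148·48 + 71·191 = 185
t_22 = 148·185 + 71·48 = 68
t_23 = 148·68 + 71·185 = 159
t_24 = 148·159 + 71·68 = 200
t_25 = 148·200 + 71·159 = 185
t_26 = 148·185 + 71·200 = 108
t_27 = 148·108 + 71·185 = 191
t_28 = 148·191 + 71·108 = 96
t_29 = 148·96 + 71·191 = 121
t_30 = 148·121 + 71·96 = 148
t_31 = 148·148 + 71·121 = 31
t_32 = 148·31 + 71·148 = 248
t_33 = 148·248 + 71·31 = 249
t_34 = 148·249 + 71·248 = 188
t_35 = 148·188 + 71·249 = 191
t_36 = 148·191 + 71·188 = 144
t_37 = 148·144 + 71·191 = 57
t_38 = 148·57 + 71·144 = 228
t_39 = 148·228 + 71·57 = 159
t_40 = 148·159 + 71·228 = 40
t_41 = 148·40 + 71·159 = 57
t_42 = 148·57 + 71·40 = 12
t_43 = 148·12 + 71·57 = 191
t_44 = 148·191 + 71·12 = 192
t_45 = 148·192 + 71·191 = 249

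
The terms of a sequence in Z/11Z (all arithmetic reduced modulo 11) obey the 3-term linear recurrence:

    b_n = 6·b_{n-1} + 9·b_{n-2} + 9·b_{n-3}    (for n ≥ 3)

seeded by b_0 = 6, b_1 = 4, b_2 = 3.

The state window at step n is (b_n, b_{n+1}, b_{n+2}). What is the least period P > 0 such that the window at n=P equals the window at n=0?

60

n=0: window = (6, 4, 3)
n=1: window = (4, 3, 9)
n=2: window = (3, 9, 7)
n=3: window = (9, 7, 7)
n=4: window = (7, 7, 10)
n=5: window = (7, 10, 10)
n=6: window = (10, 10, 4)
n=7: window = (10, 4, 6)
n=8: window = (4, 6, 8)
n=9: window = (6, 8, 6)
n=10: window = (8, 6, 8)
n=11: window = (6, 8, 9)
n=12: window = (8, 9, 4)
n=13: window = (9, 4, 1)
n=14: window = (4, 1, 2)
n=15: window = (1, 2, 2)
n=16: window = (2, 2, 6)
n=17: window = (2, 6, 6)
n=18: window = (6, 6, 9)
n=19: window = (6, 9, 8)
n=20: window = (9, 8, 7)
n=21: window = (8, 7, 8)
n=22: window = (7, 8, 7)
n=23: window = (8, 7, 1)
n=24: window = (7, 1, 9)
n=25: window = (1, 9, 5)
n=26: window = (9, 5, 10)
n=27: window = (5, 10, 10)
n=28: window = (10, 10, 8)
n=29: window = (10, 8, 8)
n=30: window = (8, 8, 1)
n=31: window = (8, 1, 7)
n=32: window = (1, 7, 2)
n=33: window = (7, 2, 7)
n=34: window = (2, 7, 2)
n=35: window = (7, 2, 5)
n=36: window = (2, 5, 1)
n=37: window = (5, 1, 3)
n=38: window = (1, 3, 6)
n=39: window = (3, 6, 6)
n=40: window = (6, 6, 7)
…
n=58: window = (6, 10, 6)
n=59: window = (10, 6, 4)
n=60: window = (6, 4, 3)
window at n=60 equals window at n=0 → period = 60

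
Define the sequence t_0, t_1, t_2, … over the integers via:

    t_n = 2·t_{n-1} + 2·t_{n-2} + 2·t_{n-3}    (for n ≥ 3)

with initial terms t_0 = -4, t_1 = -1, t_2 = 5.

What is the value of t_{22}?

1945826816

t_3 = 2·5 + 2·-1 + 2·-4 = 0
t_4 = 2·0 + 2·5 + 2·-1 = 8
t_5 = 2·8 + 2·0 + 2·5 = 26
t_6 = 2·26 + 2·8 + 2·0 = 68
t_7 = 2·68 + 2·26 + 2·8 = 204
t_8 = 2·204 + 2·68 + 2·26 = 596
t_9 = 2·596 + 2·204 + 2·68 = 1736
t_10 = 2·1736 + 2·596 + 2·204 = 5072
t_11 = 2·5072 + 2·1736 + 2·596 = 14808
t_12 = 2·14808 + 2·5072 + 2·1736 = 43232
t_13 = 2·43232 + 2·14808 + 2·5072 = 126224
t_14 = 2·126224 + 2·43232 + 2·14808 = 368528
t_15 = 2·368528 + 2·126224 + 2·43232 = 1075968
t_16 = 2·1075968 + 2·368528 + 2·126224 = 3141440
t_17 = 2·3141440 + 2·1075968 + 2·368528 = 9171872
t_18 = 2·9171872 + 2·3141440 + 2·1075968 = 26778560
t_19 = 2·26778560 + 2·9171872 + 2·3141440 = 78183744
t_20 = 2·78183744 + 2·26778560 + 2·9171872 = 228268352
t_21 = 2·228268352 + 2·78183744 + 2·26778560 = 666461312
t_22 = 2·666461312 + 2·228268352 + 2·78183744 = 1945826816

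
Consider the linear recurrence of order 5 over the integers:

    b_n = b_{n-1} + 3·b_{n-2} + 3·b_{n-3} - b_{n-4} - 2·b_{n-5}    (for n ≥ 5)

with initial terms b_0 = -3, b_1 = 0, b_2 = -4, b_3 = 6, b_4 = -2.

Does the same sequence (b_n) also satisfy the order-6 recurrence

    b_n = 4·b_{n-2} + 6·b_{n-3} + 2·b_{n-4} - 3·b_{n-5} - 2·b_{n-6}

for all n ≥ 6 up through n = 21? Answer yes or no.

yes

Terms b_0..b_21: -3, 0, -4, 6, -2, 10, 26, 52, 150, 378, 938, 2418, 6112, 15502, 39398, 99946, 253698, 644004, 1634534, 4148898, 10530922, 26729818
n=6: candidate gives 26, actual b_6 = 26 ✓
n=7: candidate gives 52, actual b_7 = 52 ✓
n=8: candidate gives 150, actual b_8 = 150 ✓
n=9: candidate gives 378, actual b_9 = 378 ✓
n=10: candidate gives 938, actual b_10 = 938 ✓
n=11: candidate gives 2418, actual b_11 = 2418 ✓
n=12: candidate gives 6112, actual b_12 = 6112 ✓
n=13: candidate gives 15502, actual b_13 = 15502 ✓
n=14: candidate gives 39398, actual b_14 = 39398 ✓
n=15: candidate gives 99946, actual b_15 = 99946 ✓
n=16: candidate gives 253698, actual b_16 = 253698 ✓
n=17: candidate gives 644004, actual b_17 = 644004 ✓
n=18: candidate gives 1634534, actual b_18 = 1634534 ✓
n=19: candidate gives 4148898, actual b_19 = 4148898 ✓
n=20: candidate gives 10530922, actual b_20 = 10530922 ✓
n=21: candidate gives 26729818, actual b_21 = 26729818 ✓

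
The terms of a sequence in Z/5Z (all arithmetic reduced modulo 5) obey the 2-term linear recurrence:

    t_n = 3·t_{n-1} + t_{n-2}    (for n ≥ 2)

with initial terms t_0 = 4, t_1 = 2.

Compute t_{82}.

4

t_2 = 3·2 + 1·4 = 0
t_3 = 3·0 + 1·2 = 2
t_4 = 3·2 + 1·0 = 1
t_5 = 3·1 + 1·2 = 0
t_6 = 3·0 + 1·1 = 1
t_7 = 3·1 + 1·0 = 3
t_8 = 3·3 + 1·1 = 0
t_9 = 3·0 + 1·3 = 3
t_10 = 3·3 + 1·0 = 4
t_11 = 3·4 + 1·3 = 0
t_12 = 3·0 + 1·4 = 4
t_13 = 3·4 + 1·0 = 2
(t_12, t_13) = (4, 2) = (t_0, t_1), so the sequence has period 12.
82 ≡ 10 (mod 12), hence t_82 = t_10 = 4.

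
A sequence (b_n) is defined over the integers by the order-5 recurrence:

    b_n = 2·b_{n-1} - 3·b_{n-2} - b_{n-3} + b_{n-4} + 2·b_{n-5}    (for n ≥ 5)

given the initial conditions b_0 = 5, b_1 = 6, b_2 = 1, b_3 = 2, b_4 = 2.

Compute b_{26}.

b_5 = 2·2 + -3·2 + -1·1 + 1·6 + 2·5 = 13
b_6 = 2·13 + -3·2 + -1·2 + 1·1 + 2·6 = 31
b_7 = 2·31 + -3·13 + -1·2 + 1·2 + 2·1 = 25
b_8 = 2·25 + -3·31 + -1·13 + 1·2 + 2·2 = -50
b_9 = 2·-50 + -3·25 + -1·31 + 1·13 + 2·2 = -189
b_10 = 2·-189 + -3·-50 + -1·25 + 1·31 + 2·13 = -196
b_11 = 2·-196 + -3·-189 + -1·-50 + 1·25 + 2·31 = 312
b_12 = 2·312 + -3·-196 + -1·-189 + 1·-50 + 2·25 = 1401
b_13 = 2·1401 + -3·312 + -1·-196 + 1·-189 + 2·-50 = 1773
b_14 = 2·1773 + -3·1401 + -1·312 + 1·-196 + 2·-189 = -1543
b_15 = 2·-1543 + -3·1773 + -1·1401 + 1·312 + 2·-196 = -9886
b_16 = 2·-9886 + -3·-1543 + -1·1773 + 1·1401 + 2·312 = -14891
b_17 = 2·-14891 + -3·-9886 + -1·-1543 + 1·1773 + 2·1401 = 5994
b_18 = 2·5994 + -3·-14891 + -1·-9886 + 1·-1543 + 2·1773 = 68550
b_19 = 2·68550 + -3·5994 + -1·-14891 + 1·-9886 + 2·-1543 = 121037
b_20 = 2·121037 + -3·68550 + -1·5994 + 1·-14891 + 2·-9886 = -4233
b_21 = 2·-4233 + -3·121037 + -1·68550 + 1·5994 + 2·-14891 = -463915
b_22 = 2·-463915 + -3·-4233 + -1·121037 + 1·68550 + 2·5994 = -955630
b_23 = 2·-955630 + -3·-463915 + -1·-4233 + 1·121037 + 2·68550 = -257145
b_24 = 2·-257145 + -3·-955630 + -1·-463915 + 1·-4233 + 2·121037 = 3054356
b_25 = 2·3054356 + -3·-257145 + -1·-955630 + 1·-463915 + 2·-4233 = 7363396
b_26 = 2·7363396 + -3·3054356 + -1·-257145 + 1·-955630 + 2·-463915 = 3937409

3937409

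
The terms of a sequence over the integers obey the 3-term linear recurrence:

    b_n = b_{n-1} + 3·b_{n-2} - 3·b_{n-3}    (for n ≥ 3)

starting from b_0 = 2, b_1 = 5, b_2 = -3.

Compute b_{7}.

b_3 = 1·-3 + 3·5 + -3·2 = 6
b_4 = 1·6 + 3·-3 + -3·5 = -18
b_5 = 1·-18 + 3·6 + -3·-3 = 9
b_6 = 1·9 + 3·-18 + -3·6 = -63
b_7 = 1·-63 + 3·9 + -3·-18 = 18

18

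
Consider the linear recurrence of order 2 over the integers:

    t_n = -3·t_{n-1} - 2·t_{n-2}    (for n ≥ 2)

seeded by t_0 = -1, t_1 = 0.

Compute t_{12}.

4094

t_2 = -3·0 + -2·-1 = 2
t_3 = -3·2 + -2·0 = -6
t_4 = -3·-6 + -2·2 = 14
t_5 = -3·14 + -2·-6 = -30
t_6 = -3·-30 + -2·14 = 62
t_7 = -3·62 + -2·-30 = -126
t_8 = -3·-126 + -2·62 = 254
t_9 = -3·254 + -2·-126 = -510
t_10 = -3·-510 + -2·254 = 1022
t_11 = -3·1022 + -2·-510 = -2046
t_12 = -3·-2046 + -2·1022 = 4094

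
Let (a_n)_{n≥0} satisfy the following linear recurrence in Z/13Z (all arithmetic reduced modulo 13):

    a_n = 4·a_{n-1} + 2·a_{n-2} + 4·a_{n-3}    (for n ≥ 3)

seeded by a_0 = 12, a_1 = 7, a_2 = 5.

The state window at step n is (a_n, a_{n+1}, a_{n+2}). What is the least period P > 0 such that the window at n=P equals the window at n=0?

n=0: window = (12, 7, 5)
n=1: window = (7, 5, 4)
n=2: window = (5, 4, 2)
n=3: window = (4, 2, 10)
n=4: window = (2, 10, 8)
n=5: window = (10, 8, 8)
n=6: window = (8, 8, 10)
n=7: window = (8, 10, 10)
n=8: window = (10, 10, 1)
n=9: window = (10, 1, 12)
n=10: window = (1, 12, 12)
n=11: window = (12, 12, 11)
n=12: window = (12, 11, 12)
n=13: window = (11, 12, 1)
n=14: window = (12, 1, 7)
n=15: window = (1, 7, 0)
n=16: window = (7, 0, 5)
n=17: window = (0, 5, 9)
n=18: window = (5, 9, 7)
n=19: window = (9, 7, 1)
n=20: window = (7, 1, 2)
n=21: window = (1, 2, 12)
n=22: window = (2, 12, 4)
n=23: window = (12, 4, 9)
n=24: window = (4, 9, 1)
n=25: window = (9, 1, 12)
n=26: window = (1, 12, 8)
n=27: window = (12, 8, 8)
n=28: window = (8, 8, 5)
n=29: window = (8, 5, 3)
n=30: window = (5, 3, 2)
n=31: window = (3, 2, 8)
n=32: window = (2, 8, 9)
n=33: window = (8, 9, 8)
n=34: window = (9, 8, 4)
n=35: window = (8, 4, 3)
n=36: window = (4, 3, 0)
n=37: window = (3, 0, 9)
n=38: window = (0, 9, 9)
n=39: window = (9, 9, 2)
n=40: window = (9, 2, 10)
…
n=1096: window = (7, 11, 12)
n=1097: window = (11, 12, 7)
n=1098: window = (12, 7, 5)
window at n=1098 equals window at n=0 → period = 1098

1098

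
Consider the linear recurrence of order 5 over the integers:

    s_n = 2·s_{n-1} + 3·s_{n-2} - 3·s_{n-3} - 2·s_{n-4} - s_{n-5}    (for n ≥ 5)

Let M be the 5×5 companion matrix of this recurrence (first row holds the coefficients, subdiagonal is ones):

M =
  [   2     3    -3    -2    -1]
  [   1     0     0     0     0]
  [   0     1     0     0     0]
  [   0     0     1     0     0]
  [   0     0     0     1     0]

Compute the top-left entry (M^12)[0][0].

90495

(M^12)[0][0] is the top entry after applying M 12 times to the unit state (1, 0, 0, 0, 0). Equivalently it is h_{16} for the auxiliary sequence (h_n) obeying the same recurrence with h_4 = 1 and h_i = 0 for 0 ≤ i < 4:
h_5 = 2·1 + 3·0 + -3·0 + -2·0 + -1·0 = 2
h_6 = 2·2 + 3·1 + -3·0 + -2·0 + -1·0 = 7
h_7 = 2·7 + 3·2 + -3·1 + -2·0 + -1·0 = 17
h_8 = 2·17 + 3·7 + -3·2 + -2·1 + -1·0 = 47
h_9 = 2·47 + 3·17 + -3·7 + -2·2 + -1·1 = 119
h_10 = 2·119 + 3·47 + -3·17 + -2·7 + -1·2 = 312
h_11 = 2·312 + 3·119 + -3·47 + -2·17 + -1·7 = 799
h_12 = 2·799 + 3·312 + -3·119 + -2·47 + -1·17 = 2066
h_13 = 2·2066 + 3·799 + -3·312 + -2·119 + -1·47 = 5308
h_14 = 2·5308 + 3·2066 + -3·799 + -2·312 + -1·119 = 13674
h_15 = 2·13674 + 3·5308 + -3·2066 + -2·799 + -1·312 = 35164
h_16 = 2·35164 + 3·13674 + -3·5308 + -2·2066 + -1·799 = 90495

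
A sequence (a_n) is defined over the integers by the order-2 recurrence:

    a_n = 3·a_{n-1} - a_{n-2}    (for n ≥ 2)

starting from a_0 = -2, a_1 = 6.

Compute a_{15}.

5627862

a_2 = 3·6 + -1·-2 = 20
a_3 = 3·20 + -1·6 = 54
a_4 = 3·54 + -1·20 = 142
a_5 = 3·142 + -1·54 = 372
a_6 = 3·372 + -1·142 = 974
a_7 = 3·974 + -1·372 = 2550
a_8 = 3·2550 + -1·974 = 6676
a_9 = 3·6676 + -1·2550 = 17478
a_10 = 3·17478 + -1·6676 = 45758
a_11 = 3·45758 + -1·17478 = 119796
a_12 = 3·119796 + -1·45758 = 313630
a_13 = 3·313630 + -1·119796 = 821094
a_14 = 3·821094 + -1·313630 = 2149652
a_15 = 3·2149652 + -1·821094 = 5627862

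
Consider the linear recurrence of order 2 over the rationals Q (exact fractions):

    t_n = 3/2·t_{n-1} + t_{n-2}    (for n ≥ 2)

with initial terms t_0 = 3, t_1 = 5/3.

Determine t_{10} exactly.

t_2 = 3/2·5/3 + 1·3 = 11/2
t_3 = 3/2·11/2 + 1·5/3 = 119/12
t_4 = 3/2·119/12 + 1·11/2 = 163/8
t_5 = 3/2·163/8 + 1·119/12 = 1943/48
t_6 = 3/2·1943/48 + 1·163/8 = 2595/32
t_7 = 3/2·2595/32 + 1·1943/48 = 31127/192
t_8 = 3/2·31127/192 + 1·2595/32 = 41507/128
t_9 = 3/2·41507/128 + 1·31127/192 = 498071/768
t_10 = 3/2·498071/768 + 1·41507/128 = 664099/512

664099/512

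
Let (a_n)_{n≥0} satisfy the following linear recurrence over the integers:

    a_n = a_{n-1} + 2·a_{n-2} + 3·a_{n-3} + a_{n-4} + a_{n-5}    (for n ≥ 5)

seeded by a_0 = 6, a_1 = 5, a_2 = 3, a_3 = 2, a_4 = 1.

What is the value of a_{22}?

62914875

a_5 = 1·1 + 2·2 + 3·3 + 1·5 + 1·6 = 25
a_6 = 1·25 + 2·1 + 3·2 + 1·3 + 1·5 = 41
a_7 = 1·41 + 2·25 + 3·1 + 1·2 + 1·3 = 99
a_8 = 1·99 + 2·41 + 3·25 + 1·1 + 1·2 = 259
a_9 = 1·259 + 2·99 + 3·41 + 1·25 + 1·1 = 606
a_10 = 1·606 + 2·259 + 3·99 + 1·41 + 1·25 = 1487
a_11 = 1·1487 + 2·606 + 3·259 + 1·99 + 1·41 = 3616
a_12 = 1·3616 + 2·1487 + 3·606 + 1·259 + 1·99 = 8766
a_13 = 1·8766 + 2·3616 + 3·1487 + 1·606 + 1·259 = 21324
a_14 = 1·21324 + 2·8766 + 3·3616 + 1·1487 + 1·606 = 51797
a_15 = 1·51797 + 2·21324 + 3·8766 + 1·3616 + 1·1487 = 125846
a_16 = 1·125846 + 2·51797 + 3·21324 + 1·8766 + 1·3616 = 305794
a_17 = 1·305794 + 2·125846 + 3·51797 + 1·21324 + 1·8766 = 742967
a_18 = 1·742967 + 2·305794 + 3·125846 + 1·51797 + 1·21324 = 1805214
a_19 = 1·1805214 + 2·742967 + 3·305794 + 1·125846 + 1·51797 = 4386173
a_20 = 1·4386173 + 2·1805214 + 3·742967 + 1·305794 + 1·125846 = 10657142
a_21 = 1·10657142 + 2·4386173 + 3·1805214 + 1·742967 + 1·305794 = 25893891
a_22 = 1·25893891 + 2·10657142 + 3·4386173 + 1·1805214 + 1·742967 = 62914875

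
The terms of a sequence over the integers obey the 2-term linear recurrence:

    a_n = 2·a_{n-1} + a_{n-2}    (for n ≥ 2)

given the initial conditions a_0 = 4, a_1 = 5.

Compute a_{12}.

a_2 = 2·5 + 1·4 = 14
a_3 = 2·14 + 1·5 = 33
a_4 = 2·33 + 1·14 = 80
a_5 = 2·80 + 1·33 = 193
a_6 = 2·193 + 1·80 = 466
a_7 = 2·466 + 1·193 = 1125
a_8 = 2·1125 + 1·466 = 2716
a_9 = 2·2716 + 1·1125 = 6557
a_10 = 2·6557 + 1·2716 = 15830
a_11 = 2·15830 + 1·6557 = 38217
a_12 = 2·38217 + 1·15830 = 92264

92264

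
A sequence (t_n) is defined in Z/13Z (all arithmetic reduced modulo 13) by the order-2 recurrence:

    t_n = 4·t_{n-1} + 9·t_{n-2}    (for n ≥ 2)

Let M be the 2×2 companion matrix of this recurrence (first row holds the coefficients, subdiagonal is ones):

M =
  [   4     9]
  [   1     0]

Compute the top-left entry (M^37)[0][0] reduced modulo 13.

(M^37)[0][0] is the top entry after applying M 37 times to the unit state (1, 0). Equivalently it is h_{38} for the auxiliary sequence (h_n) obeying the same recurrence with h_1 = 1 and h_i = 0 for 0 ≤ i < 1:
h_2 = 4·1 + 9·0 = 4
h_3 = 4·4 + 9·1 = 12
h_4 = 4·12 + 9·4 = 6
h_5 = 4·6 + 9·12 = 2
h_6 = 4·2 + 9·6 = 10
h_7 = 4·10 + 9·2 = 6
h_8 = 4·6 + 9·10 = 10
h_9 = 4·10 + 9·6 = 3
h_10 = 4·3 + 9·10 = 11
h_11 = 4·11 + 9·3 = 6
h_12 = 4·6 + 9·11 = 6
h_13 = 4·6 + 9·6 = 0
h_14 = 4·0 + 9·6 = 2
h_15 = 4·2 + 9·0 = 8
h_16 = 4·8 + 9·2 = 11
h_17 = 4·11 + 9·8 = 12
h_18 = 4·12 + 9·11 = 4
h_19 = 4·4 + 9·12 = 7
h_20 = 4·7 + 9·4 = 12
h_21 = 4·12 + 9·7 = 7
h_22 = 4·7 + 9·12 = 6
h_23 = 4·6 + 9·7 = 9
h_24 = 4·9 + 9·6 = 12
h_25 = 4·12 + 9·9 = 12
h_26 = 4·12 + 9·12 = 0
h_27 = 4·0 + 9·12 = 4
h_28 = 4·4 + 9·0 = 3
h_29 = 4·3 + 9·4 = 9
h_30 = 4·9 + 9·3 = 11
h_31 = 4·11 + 9·9 = 8
h_32 = 4·8 + 9·11 = 1
h_33 = 4·1 + 9·8 = 11
h_34 = 4·11 + 9·1 = 1
h_35 = 4·1 + 9·11 = 12
h_36 = 4·12 + 9·1 = 5
h_37 = 4·5 + 9·12 = 11
h_38 = 4·11 + 9·5 = 11

11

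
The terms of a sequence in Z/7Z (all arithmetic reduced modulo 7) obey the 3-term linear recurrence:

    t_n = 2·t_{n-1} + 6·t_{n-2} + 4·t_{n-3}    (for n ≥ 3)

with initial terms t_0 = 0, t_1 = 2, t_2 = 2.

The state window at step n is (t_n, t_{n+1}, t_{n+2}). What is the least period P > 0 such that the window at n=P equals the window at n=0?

171

n=0: window = (0, 2, 2)
n=1: window = (2, 2, 2)
n=2: window = (2, 2, 3)
n=3: window = (2, 3, 5)
n=4: window = (3, 5, 1)
n=5: window = (5, 1, 2)
n=6: window = (1, 2, 2)
n=7: window = (2, 2, 6)
n=8: window = (2, 6, 4)
n=9: window = (6, 4, 3)
n=10: window = (4, 3, 5)
n=11: window = (3, 5, 2)
n=12: window = (5, 2, 4)
n=13: window = (2, 4, 5)
n=14: window = (4, 5, 0)
n=15: window = (5, 0, 4)
n=16: window = (0, 4, 0)
n=17: window = (4, 0, 3)
n=18: window = (0, 3, 1)
n=19: window = (3, 1, 6)
n=20: window = (1, 6, 2)
n=21: window = (6, 2, 2)
n=22: window = (2, 2, 5)
n=23: window = (2, 5, 2)
n=24: window = (5, 2, 0)
n=25: window = (2, 0, 4)
n=26: window = (0, 4, 2)
n=27: window = (4, 2, 0)
n=28: window = (2, 0, 0)
n=29: window = (0, 0, 1)
n=30: window = (0, 1, 2)
n=31: window = (1, 2, 3)
n=32: window = (2, 3, 1)
n=33: window = (3, 1, 0)
n=34: window = (1, 0, 4)
n=35: window = (0, 4, 5)
n=36: window = (4, 5, 6)
n=37: window = (5, 6, 2)
n=38: window = (6, 2, 4)
n=39: window = (2, 4, 2)
n=40: window = (4, 2, 1)
…
n=169: window = (3, 3, 0)
n=170: window = (3, 0, 2)
n=171: window = (0, 2, 2)
window at n=171 equals window at n=0 → period = 171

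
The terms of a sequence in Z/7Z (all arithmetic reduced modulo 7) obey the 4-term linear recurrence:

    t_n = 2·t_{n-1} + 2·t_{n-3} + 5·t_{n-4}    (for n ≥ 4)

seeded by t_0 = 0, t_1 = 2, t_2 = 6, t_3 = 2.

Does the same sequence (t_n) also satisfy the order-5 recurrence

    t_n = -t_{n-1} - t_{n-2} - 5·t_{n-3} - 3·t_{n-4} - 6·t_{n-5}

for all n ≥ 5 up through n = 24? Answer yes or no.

Terms t_0..t_24: 0, 2, 6, 2, 1, 3, 5, 1, 6, 2, 3, 2, 3, 1, 0, 2, 0, 5, 0, 3, 2, 1, 1, 0, 5
n=5: candidate gives 3, actual t_5 = 3 ✓
n=6: candidate gives 5, actual t_6 = 5 ✓
n=7: candidate gives 1, actual t_7 = 1 ✓
n=8: candidate gives 6, actual t_8 = 6 ✓
n=9: candidate gives 2, actual t_9 = 2 ✓
n=10: candidate gives 3, actual t_10 = 3 ✓
n=11: candidate gives 2, actual t_11 = 2 ✓
n=12: candidate gives 3, actual t_12 = 3 ✓
n=13: candidate gives 1, actual t_13 = 1 ✓
n=14: candidate gives 0, actual t_14 = 0 ✓
n=15: candidate gives 2, actual t_15 = 2 ✓
n=16: candidate gives 0, actual t_16 = 0 ✓
n=17: candidate gives 5, actual t_17 = 5 ✓
n=18: candidate gives 0, actual t_18 = 0 ✓
n=19: candidate gives 3, actual t_19 = 3 ✓
n=20: candidate gives 2, actual t_20 = 2 ✓
n=21: candidate gives 1, actual t_21 = 1 ✓
n=22: candidate gives 1, actual t_22 = 1 ✓
n=23: candidate gives 0, actual t_23 = 0 ✓
n=24: candidate gives 5, actual t_24 = 5 ✓

yes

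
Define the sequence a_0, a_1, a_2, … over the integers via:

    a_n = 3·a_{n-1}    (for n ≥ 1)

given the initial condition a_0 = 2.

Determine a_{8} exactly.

a_1 = 3·2 = 6
a_2 = 3·6 = 18
a_3 = 3·18 = 54
a_4 = 3·54 = 162
a_5 = 3·162 = 486
a_6 = 3·486 = 1458
a_7 = 3·1458 = 4374
a_8 = 3·4374 = 13122

13122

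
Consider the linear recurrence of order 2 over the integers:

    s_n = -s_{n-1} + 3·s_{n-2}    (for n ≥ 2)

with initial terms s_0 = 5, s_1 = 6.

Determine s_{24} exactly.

70460325

s_2 = -1·6 + 3·5 = 9
s_3 = -1·9 + 3·6 = 9
s_4 = -1·9 + 3·9 = 18
s_5 = -1·18 + 3·9 = 9
s_6 = -1·9 + 3·18 = 45
s_7 = -1·45 + 3·9 = -18
s_8 = -1·-18 + 3·45 = 153
s_9 = -1·153 + 3·-18 = -207
s_10 = -1·-207 + 3·153 = 666
s_11 = -1·666 + 3·-207 = -1287
s_12 = -1·-1287 + 3·666 = 3285
s_13 = -1·3285 + 3·-1287 = -7146
s_14 = -1·-7146 + 3·3285 = 17001
s_15 = -1·17001 + 3·-7146 = -38439
s_16 = -1·-38439 + 3·17001 = 89442
s_17 = -1·89442 + 3·-38439 = -204759
s_18 = -1·-204759 + 3·89442 = 473085
s_19 = -1·473085 + 3·-204759 = -1087362
s_20 = -1·-1087362 + 3·473085 = 2506617
s_21 = -1·2506617 + 3·-1087362 = -5768703
s_22 = -1·-5768703 + 3·2506617 = 13288554
s_23 = -1·13288554 + 3·-5768703 = -30594663
s_24 = -1·-30594663 + 3·13288554 = 70460325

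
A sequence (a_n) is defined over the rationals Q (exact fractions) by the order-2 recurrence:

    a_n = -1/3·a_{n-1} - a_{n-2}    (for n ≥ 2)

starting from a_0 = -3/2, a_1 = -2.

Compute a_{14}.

a_2 = -1/3·-2 + -1·-3/2 = 13/6
a_3 = -1/3·13/6 + -1·-2 = 23/18
a_4 = -1/3·23/18 + -1·13/6 = -70/27
a_5 = -1/3·-70/27 + -1·23/18 = -67/162
a_6 = -1/3·-67/162 + -1·-70/27 = 1327/486
a_7 = -1/3·1327/486 + -1·-67/162 = -362/729
a_8 = -1/3·-362/729 + -1·1327/486 = -11219/4374
a_9 = -1/3·-11219/4374 + -1·-362/729 = 17735/13122
a_10 = -1/3·17735/13122 + -1·-11219/4374 = 41618/19683
a_11 = -1/3·41618/19683 + -1·17735/13122 = -242851/118098
a_12 = -1/3·-242851/118098 + -1·41618/19683 = -506273/354294
a_13 = -1/3·-506273/354294 + -1·-242851/118098 = 1345966/531441
a_14 = -1/3·1345966/531441 + -1·-506273/354294 = 1864525/3188646

1864525/3188646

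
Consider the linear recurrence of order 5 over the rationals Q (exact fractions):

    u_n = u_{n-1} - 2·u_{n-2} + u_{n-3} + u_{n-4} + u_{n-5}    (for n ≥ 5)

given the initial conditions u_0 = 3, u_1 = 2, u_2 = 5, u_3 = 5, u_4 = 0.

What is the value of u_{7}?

22

u_5 = 1·0 + -2·5 + 1·5 + 1·2 + 1·3 = 0
u_6 = 1·0 + -2·0 + 1·5 + 1·5 + 1·2 = 12
u_7 = 1·12 + -2·0 + 1·0 + 1·5 + 1·5 = 22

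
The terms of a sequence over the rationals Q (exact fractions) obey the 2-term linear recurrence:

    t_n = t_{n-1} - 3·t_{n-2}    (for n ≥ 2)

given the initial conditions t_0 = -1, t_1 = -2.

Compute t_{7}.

22

t_2 = 1·-2 + -3·-1 = 1
t_3 = 1·1 + -3·-2 = 7
t_4 = 1·7 + -3·1 = 4
t_5 = 1·4 + -3·7 = -17
t_6 = 1·-17 + -3·4 = -29
t_7 = 1·-29 + -3·-17 = 22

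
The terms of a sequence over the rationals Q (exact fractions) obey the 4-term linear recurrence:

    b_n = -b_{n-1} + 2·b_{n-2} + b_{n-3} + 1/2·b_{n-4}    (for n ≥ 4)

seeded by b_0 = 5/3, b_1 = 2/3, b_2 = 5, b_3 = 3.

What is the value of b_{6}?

b_4 = -1·3 + 2·5 + 1·2/3 + 1/2·5/3 = 17/2
b_5 = -1·17/2 + 2·3 + 1·5 + 1/2·2/3 = 17/6
b_6 = -1·17/6 + 2·17/2 + 1·3 + 1/2·5 = 59/3

59/3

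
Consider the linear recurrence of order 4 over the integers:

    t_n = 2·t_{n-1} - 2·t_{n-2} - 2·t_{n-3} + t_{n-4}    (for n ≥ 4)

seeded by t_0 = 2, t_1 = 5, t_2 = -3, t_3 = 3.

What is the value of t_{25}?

t_4 = 2·3 + -2·-3 + -2·5 + 1·2 = 4
t_5 = 2·4 + -2·3 + -2·-3 + 1·5 = 13
t_6 = 2·13 + -2·4 + -2·3 + 1·-3 = 9
t_7 = 2·9 + -2·13 + -2·4 + 1·3 = -13
t_8 = 2·-13 + -2·9 + -2·13 + 1·4 = -66
t_9 = 2·-66 + -2·-13 + -2·9 + 1·13 = -111
t_10 = 2·-111 + -2·-66 + -2·-13 + 1·9 = -55
t_11 = 2·-55 + -2·-111 + -2·-66 + 1·-13 = 231
t_12 = 2·231 + -2·-55 + -2·-111 + 1·-66 = 728
t_13 = 2·728 + -2·231 + -2·-55 + 1·-111 = 993
t_14 = 2·993 + -2·728 + -2·231 + 1·-55 = 13
t_15 = 2·13 + -2·993 + -2·728 + 1·231 = -3185
t_16 = 2·-3185 + -2·13 + -2·993 + 1·728 = -7654
t_17 = 2·-7654 + -2·-3185 + -2·13 + 1·993 = -7971
t_18 = 2·-7971 + -2·-7654 + -2·-3185 + 1·13 = 5749
t_19 = 2·5749 + -2·-7971 + -2·-7654 + 1·-3185 = 39563
t_20 = 2·39563 + -2·5749 + -2·-7971 + 1·-7654 = 75916
t_21 = 2·75916 + -2·39563 + -2·5749 + 1·-7971 = 53237
t_22 = 2·53237 + -2·75916 + -2·39563 + 1·5749 = -118735
t_23 = 2·-118735 + -2·53237 + -2·75916 + 1·39563 = -456213
t_24 = 2·-456213 + -2·-118735 + -2·53237 + 1·75916 = -705514
t_25 = 2·-705514 + -2·-456213 + -2·-118735 + 1·53237 = -207895

-207895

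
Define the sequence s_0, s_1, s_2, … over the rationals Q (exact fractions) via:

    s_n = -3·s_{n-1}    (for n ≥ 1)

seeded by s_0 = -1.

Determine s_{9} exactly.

19683

s_1 = -3·-1 = 3
s_2 = -3·3 = -9
s_3 = -3·-9 = 27
s_4 = -3·27 = -81
s_5 = -3·-81 = 243
s_6 = -3·243 = -729
s_7 = -3·-729 = 2187
s_8 = -3·2187 = -6561
s_9 = -3·-6561 = 19683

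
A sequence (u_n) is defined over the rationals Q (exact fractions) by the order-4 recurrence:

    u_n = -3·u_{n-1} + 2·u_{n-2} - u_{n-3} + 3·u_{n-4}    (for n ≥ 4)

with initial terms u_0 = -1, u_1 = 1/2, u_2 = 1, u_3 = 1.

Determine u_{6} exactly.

-55

u_4 = -3·1 + 2·1 + -1·1/2 + 3·-1 = -9/2
u_5 = -3·-9/2 + 2·1 + -1·1 + 3·1/2 = 16
u_6 = -3·16 + 2·-9/2 + -1·1 + 3·1 = -55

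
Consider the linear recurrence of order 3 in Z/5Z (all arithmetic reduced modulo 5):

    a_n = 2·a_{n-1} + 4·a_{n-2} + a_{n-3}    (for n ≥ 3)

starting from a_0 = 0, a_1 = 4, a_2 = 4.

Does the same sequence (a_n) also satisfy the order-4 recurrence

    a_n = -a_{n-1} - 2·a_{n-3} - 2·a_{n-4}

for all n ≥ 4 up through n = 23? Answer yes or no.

Terms a_0..a_23: 0, 4, 4, 4, 3, 1, 3, 3, 4, 3, 0, 1, 0, 4, 4, 4, 3, 1, 3, 3, 4, 3, 0, 1
n=4: candidate gives 3, actual a_4 = 3 ✓
n=5: candidate gives 1, actual a_5 = 1 ✓
n=6: candidate gives 3, actual a_6 = 3 ✓
n=7: candidate gives 3, actual a_7 = 3 ✓
n=8: candidate gives 4, actual a_8 = 4 ✓
n=9: candidate gives 3, actual a_9 = 3 ✓
n=10: candidate gives 0, actual a_10 = 0 ✓
n=11: candidate gives 1, actual a_11 = 1 ✓
n=12: candidate gives 0, actual a_12 = 0 ✓
n=13: candidate gives 4, actual a_13 = 4 ✓
n=14: candidate gives 4, actual a_14 = 4 ✓
n=15: candidate gives 4, actual a_15 = 4 ✓
n=16: candidate gives 3, actual a_16 = 3 ✓
n=17: candidate gives 1, actual a_17 = 1 ✓
n=18: candidate gives 3, actual a_18 = 3 ✓
n=19: candidate gives 3, actual a_19 = 3 ✓
n=20: candidate gives 4, actual a_20 = 4 ✓
n=21: candidate gives 3, actual a_21 = 3 ✓
n=22: candidate gives 0, actual a_22 = 0 ✓
n=23: candidate gives 1, actual a_23 = 1 ✓

yes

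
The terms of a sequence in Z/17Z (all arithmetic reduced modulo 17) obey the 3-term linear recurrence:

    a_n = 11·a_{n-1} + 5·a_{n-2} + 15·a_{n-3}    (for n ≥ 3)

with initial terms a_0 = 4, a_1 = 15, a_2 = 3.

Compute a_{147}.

9

a_3 = 11·3 + 5·15 + 15·4 = 15
a_4 = 11·15 + 5·3 + 15·15 = 14
a_5 = 11·14 + 5·15 + 15·3 = 2
a_6 = 11·2 + 5·14 + 15·15 = 11
a_7 = 11·11 + 5·2 + 15·14 = 1
a_8 = 11·1 + 5·11 + 15·2 = 11
Continuing the recurrence:
  a_9 = 2;  a_10 = 7;  a_11 = 14;  a_12 = 15;  a_13 = 0;  a_14 = 13
  a_15 = 11;  a_16 = 16;  a_17 = 1;  a_18 = 1;  a_19 = 1;  a_20 = 14
  a_21 = 4;  a_22 = 10;  a_23 = 0;  a_24 = 8;  a_25 = 0;  a_26 = 6
  a_27 = 16;  a_28 = 2;  a_29 = 5;  a_30 = 16;  a_31 = 10;  a_32 = 10
  a_33 = 9;  a_34 = 10;  a_35 = 16;  a_36 = 4;  a_37 = 2;  a_38 = 10
  a_39 = 10;  a_40 = 3;  a_41 = 12;  a_42 = 8;  a_43 = 6;  a_44 = 14
  a_45 = 15;  a_46 = 2;  a_47 = 1;  a_48 = 8;  a_49 = 4;  a_50 = 14
  a_51 = 5;  a_52 = 15;  a_53 = 9;  a_54 = 11;  a_55 = 0;  a_56 = 3
  a_57 = 11;  a_58 = 0;  a_59 = 15;  a_60 = 7;  a_61 = 16;  a_62 = 11
  a_63 = 0;  a_64 = 6;  a_65 = 10;  a_66 = 4;  a_67 = 14;  a_68 = 1
  a_69 = 5;  a_70 = 15;  a_71 = 1;  a_72 = 8;  a_73 = 12;  a_74 = 0
  a_75 = 10;  a_76 = 1;  a_77 = 10;  a_78 = 10;  a_79 = 5;  a_80 = 0
  a_81 = 5;  a_82 = 11;  a_83 = 10;  a_84 = 2;  a_85 = 16;  a_86 = 13
  a_87 = 15;  a_88 = 11;  a_89 = 0;  a_90 = 8;  a_91 = 15;  a_92 = 1
  a_93 = 2;  a_94 = 14;  a_95 = 9;  a_96 = 12;  a_97 = 13;  a_98 = 15
  a_99 = 2;  a_100 = 3;  a_101 = 13;  a_102 = 1;  a_103 = 2;  a_104 = 1
  a_105 = 2;  a_106 = 6;  a_107 = 6;  a_108 = 7;  a_109 = 10;  a_110 = 14
  a_111 = 3;  a_112 = 15;  a_113 = 16;  a_114 = 7;  a_115 = 8;  a_116 = 6
  a_117 = 7;  a_118 = 6;  a_119 = 4;  a_120 = 9;  a_121 = 5;  a_122 = 7
  a_123 = 16;  a_124 = 14;  a_125 = 16;  a_126 = 10;  a_127 = 9;  a_128 = 15
  a_129 = 3;  a_130 = 5;  a_131 = 6;  a_132 = 0;  a_133 = 3;  a_134 = 4
  a_135 = 8;  a_136 = 0;  a_137 = 15;  a_138 = 13;  a_139 = 14;  a_140 = 2
  a_141 = 15;  a_142 = 11;  a_143 = 5;  a_144 = 12;  a_145 = 16
a_146 = 11·16 + 5·12 + 15·5 = 5
a_147 = 11·5 + 5·16 + 15·12 = 9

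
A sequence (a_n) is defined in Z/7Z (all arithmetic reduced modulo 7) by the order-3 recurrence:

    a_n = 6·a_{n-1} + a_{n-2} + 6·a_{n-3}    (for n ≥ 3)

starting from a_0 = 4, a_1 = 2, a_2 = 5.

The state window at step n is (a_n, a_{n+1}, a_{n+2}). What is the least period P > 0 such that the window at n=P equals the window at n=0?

n=0: window = (4, 2, 5)
n=1: window = (2, 5, 0)
n=2: window = (5, 0, 3)
n=3: window = (0, 3, 6)
n=4: window = (3, 6, 4)
n=5: window = (6, 4, 6)
n=6: window = (4, 6, 6)
n=7: window = (6, 6, 3)
n=8: window = (6, 3, 4)
n=9: window = (3, 4, 0)
n=10: window = (4, 0, 1)
n=11: window = (0, 1, 2)
n=12: window = (1, 2, 6)
n=13: window = (2, 6, 2)
n=14: window = (6, 2, 2)
n=15: window = (2, 2, 1)
n=16: window = (2, 1, 6)
n=17: window = (1, 6, 0)
n=18: window = (6, 0, 5)
n=19: window = (0, 5, 3)
n=20: window = (5, 3, 2)
n=21: window = (3, 2, 3)
n=22: window = (2, 3, 3)
n=23: window = (3, 3, 5)
n=24: window = (3, 5, 2)
n=25: window = (5, 2, 0)
n=26: window = (2, 0, 4)
n=27: window = (0, 4, 1)
n=28: window = (4, 1, 3)
n=29: window = (1, 3, 1)
n=30: window = (3, 1, 1)
n=31: window = (1, 1, 4)
n=32: window = (1, 4, 3)
n=33: window = (4, 3, 0)
n=34: window = (3, 0, 6)
n=35: window = (0, 6, 5)
n=36: window = (6, 5, 1)
n=37: window = (5, 1, 5)
n=38: window = (1, 5, 5)
n=39: window = (5, 5, 6)
n=40: window = (5, 6, 1)
…
n=46: window = (5, 4, 4)
n=47: window = (4, 4, 2)
n=48: window = (4, 2, 5)
window at n=48 equals window at n=0 → period = 48

48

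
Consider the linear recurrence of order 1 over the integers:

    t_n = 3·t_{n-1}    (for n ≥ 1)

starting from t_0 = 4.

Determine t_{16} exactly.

172186884

t_1 = 3·4 = 12
t_2 = 3·12 = 36
t_3 = 3·36 = 108
t_4 = 3·108 = 324
t_5 = 3·324 = 972
t_6 = 3·972 = 2916
t_7 = 3·2916 = 8748
t_8 = 3·8748 = 26244
t_9 = 3·26244 = 78732
t_10 = 3·78732 = 236196
t_11 = 3·236196 = 708588
t_12 = 3·708588 = 2125764
t_13 = 3·2125764 = 6377292
t_14 = 3·6377292 = 19131876
t_15 = 3·19131876 = 57395628
t_16 = 3·57395628 = 172186884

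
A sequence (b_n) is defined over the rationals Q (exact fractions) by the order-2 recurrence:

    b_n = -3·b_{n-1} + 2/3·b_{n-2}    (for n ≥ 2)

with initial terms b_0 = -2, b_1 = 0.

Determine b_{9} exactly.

b_2 = -3·0 + 2/3·-2 = -4/3
b_3 = -3·-4/3 + 2/3·0 = 4
b_4 = -3·4 + 2/3·-4/3 = -116/9
b_5 = -3·-116/9 + 2/3·4 = 124/3
b_6 = -3·124/3 + 2/3·-116/9 = -3580/27
b_7 = -3·-3580/27 + 2/3·124/3 = 1276/3
b_8 = -3·1276/3 + 2/3·-3580/27 = -110516/81
b_9 = -3·-110516/81 + 2/3·1276/3 = 118172/27

118172/27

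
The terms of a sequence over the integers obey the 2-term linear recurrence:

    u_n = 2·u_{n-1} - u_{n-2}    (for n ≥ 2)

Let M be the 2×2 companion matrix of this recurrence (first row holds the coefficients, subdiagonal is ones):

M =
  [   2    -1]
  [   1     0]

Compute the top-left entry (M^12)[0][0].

13

(M^12)[0][0] is the top entry after applying M 12 times to the unit state (1, 0). Equivalently it is h_{13} for the auxiliary sequence (h_n) obeying the same recurrence with h_1 = 1 and h_i = 0 for 0 ≤ i < 1:
h_2 = 2·1 + -1·0 = 2
h_3 = 2·2 + -1·1 = 3
h_4 = 2·3 + -1·2 = 4
h_5 = 2·4 + -1·3 = 5
h_6 = 2·5 + -1·4 = 6
h_7 = 2·6 + -1·5 = 7
h_8 = 2·7 + -1·6 = 8
h_9 = 2·8 + -1·7 = 9
h_10 = 2·9 + -1·8 = 10
h_11 = 2·10 + -1·9 = 11
h_12 = 2·11 + -1·10 = 12
h_13 = 2·12 + -1·11 = 13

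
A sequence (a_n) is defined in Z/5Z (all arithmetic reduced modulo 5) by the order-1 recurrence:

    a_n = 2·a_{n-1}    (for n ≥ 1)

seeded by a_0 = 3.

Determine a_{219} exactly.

a_1 = 2·3 = 1
a_2 = 2·1 = 2
a_3 = 2·2 = 4
a_4 = 2·4 = 3
(a_4) = (3) = (a_0), so the sequence has period 4.
219 ≡ 3 (mod 4), hence a_219 = a_3 = 4.

4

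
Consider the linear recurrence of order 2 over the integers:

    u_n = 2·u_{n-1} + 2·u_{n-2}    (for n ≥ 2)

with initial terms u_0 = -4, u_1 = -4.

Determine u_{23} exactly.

u_2 = 2·-4 + 2·-4 = -16
u_3 = 2·-16 + 2·-4 = -40
u_4 = 2·-40 + 2·-16 = -112
u_5 = 2·-112 + 2·-40 = -304
u_6 = 2·-304 + 2·-112 = -832
u_7 = 2·-832 + 2·-304 = -2272
u_8 = 2·-2272 + 2·-832 = -6208
u_9 = 2·-6208 + 2·-2272 = -16960
u_10 = 2·-16960 + 2·-6208 = -46336
u_11 = 2·-46336 + 2·-16960 = -126592
u_12 = 2·-126592 + 2·-46336 = -345856
u_13 = 2·-345856 + 2·-126592 = -944896
u_14 = 2·-944896 + 2·-345856 = -2581504
u_15 = 2·-2581504 + 2·-944896 = -7052800
u_16 = 2·-7052800 + 2·-2581504 = -19268608
u_17 = 2·-19268608 + 2·-7052800 = -52642816
u_18 = 2·-52642816 + 2·-19268608 = -143822848
u_19 = 2·-143822848 + 2·-52642816 = -392931328
u_20 = 2·-392931328 + 2·-143822848 = -1073508352
u_21 = 2·-1073508352 + 2·-392931328 = -2932879360
u_22 = 2·-2932879360 + 2·-1073508352 = -8012775424
u_23 = 2·-8012775424 + 2·-2932879360 = -21891309568

-21891309568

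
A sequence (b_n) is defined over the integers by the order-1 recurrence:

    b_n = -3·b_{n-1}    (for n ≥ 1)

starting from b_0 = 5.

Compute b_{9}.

-98415

b_1 = -3·5 = -15
b_2 = -3·-15 = 45
b_3 = -3·45 = -135
b_4 = -3·-135 = 405
b_5 = -3·405 = -1215
b_6 = -3·-1215 = 3645
b_7 = -3·3645 = -10935
b_8 = -3·-10935 = 32805
b_9 = -3·32805 = -98415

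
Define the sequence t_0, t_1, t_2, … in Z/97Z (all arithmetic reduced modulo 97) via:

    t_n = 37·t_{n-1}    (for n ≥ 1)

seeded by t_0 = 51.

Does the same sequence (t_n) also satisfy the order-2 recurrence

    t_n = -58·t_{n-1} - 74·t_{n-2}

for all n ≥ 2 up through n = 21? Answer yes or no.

Terms t_0..t_21: 51, 44, 76, 96, 60, 86, 78, 73, 82, 27, 29, 6, 28, 66, 17, 47, 90, 32, 20, 61, 26, 89
n=2: candidate gives 76, actual t_2 = 76 ✓
n=3: candidate gives 96, actual t_3 = 96 ✓
n=4: candidate gives 60, actual t_4 = 60 ✓
n=5: candidate gives 86, actual t_5 = 86 ✓
n=6: candidate gives 78, actual t_6 = 78 ✓
n=7: candidate gives 73, actual t_7 = 73 ✓
n=8: candidate gives 82, actual t_8 = 82 ✓
n=9: candidate gives 27, actual t_9 = 27 ✓
n=10: candidate gives 29, actual t_10 = 29 ✓
n=11: candidate gives 6, actual t_11 = 6 ✓
n=12: candidate gives 28, actual t_12 = 28 ✓
n=13: candidate gives 66, actual t_13 = 66 ✓
n=14: candidate gives 17, actual t_14 = 17 ✓
n=15: candidate gives 47, actual t_15 = 47 ✓
n=16: candidate gives 90, actual t_16 = 90 ✓
n=17: candidate gives 32, actual t_17 = 32 ✓
n=18: candidate gives 20, actual t_18 = 20 ✓
n=19: candidate gives 61, actual t_19 = 61 ✓
n=20: candidate gives 26, actual t_20 = 26 ✓
n=21: candidate gives 89, actual t_21 = 89 ✓

yes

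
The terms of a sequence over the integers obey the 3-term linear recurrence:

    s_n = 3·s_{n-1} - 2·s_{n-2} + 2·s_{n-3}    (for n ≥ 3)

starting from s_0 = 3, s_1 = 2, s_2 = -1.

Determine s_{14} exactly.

29827

s_3 = 3·-1 + -2·2 + 2·3 = -1
s_4 = 3·-1 + -2·-1 + 2·2 = 3
s_5 = 3·3 + -2·-1 + 2·-1 = 9
s_6 = 3·9 + -2·3 + 2·-1 = 19
s_7 = 3·19 + -2·9 + 2·3 = 45
s_8 = 3·45 + -2·19 + 2·9 = 115
s_9 = 3·115 + -2·45 + 2·19 = 293
s_10 = 3·293 + -2·115 + 2·45 = 739
s_11 = 3·739 + -2·293 + 2·115 = 1861
s_12 = 3·1861 + -2·739 + 2·293 = 4691
s_13 = 3·4691 + -2·1861 + 2·739 = 11829
s_14 = 3·11829 + -2·4691 + 2·1861 = 29827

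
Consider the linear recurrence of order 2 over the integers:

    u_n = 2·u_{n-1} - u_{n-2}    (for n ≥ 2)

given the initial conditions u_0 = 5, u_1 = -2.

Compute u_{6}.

-37

u_2 = 2·-2 + -1·5 = -9
u_3 = 2·-9 + -1·-2 = -16
u_4 = 2·-16 + -1·-9 = -23
u_5 = 2·-23 + -1·-16 = -30
u_6 = 2·-30 + -1·-23 = -37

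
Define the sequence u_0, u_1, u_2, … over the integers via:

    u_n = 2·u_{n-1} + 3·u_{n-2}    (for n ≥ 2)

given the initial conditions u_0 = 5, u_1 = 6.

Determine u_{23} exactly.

u_2 = 2·6 + 3·5 = 27
u_3 = 2·27 + 3·6 = 72
u_4 = 2·72 + 3·27 = 225
u_5 = 2·225 + 3·72 = 666
u_6 = 2·666 + 3·225 = 2007
u_7 = 2·2007 + 3·666 = 6012
u_8 = 2·6012 + 3·2007 = 18045
u_9 = 2·18045 + 3·6012 = 54126
u_10 = 2·54126 + 3·18045 = 162387
u_11 = 2·162387 + 3·54126 = 487152
u_12 = 2·487152 + 3·162387 = 1461465
u_13 = 2·1461465 + 3·487152 = 4384386
u_14 = 2·4384386 + 3·1461465 = 13153167
u_15 = 2·13153167 + 3·4384386 = 39459492
u_16 = 2·39459492 + 3·13153167 = 118378485
u_17 = 2·118378485 + 3·39459492 = 355135446
u_18 = 2·355135446 + 3·118378485 = 1065406347
u_19 = 2·1065406347 + 3·355135446 = 3196219032
u_20 = 2·3196219032 + 3·1065406347 = 9588657105
u_21 = 2·9588657105 + 3·3196219032 = 28765971306
u_22 = 2·28765971306 + 3·9588657105 = 86297913927
u_23 = 2·86297913927 + 3·28765971306 = 258893741772

258893741772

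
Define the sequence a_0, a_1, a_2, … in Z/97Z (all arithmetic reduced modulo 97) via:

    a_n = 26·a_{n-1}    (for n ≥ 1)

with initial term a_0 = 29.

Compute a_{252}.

a_1 = 26·29 = 75
a_2 = 26·75 = 10
a_3 = 26·10 = 66
a_4 = 26·66 = 67
a_5 = 26·67 = 93
a_6 = 26·93 = 90
a_7 = 26·90 = 12
a_8 = 26·12 = 21
a_9 = 26·21 = 61
a_10 = 26·61 = 34
a_11 = 26·34 = 11
a_12 = 26·11 = 92
a_13 = 26·92 = 64
a_14 = 26·64 = 15
a_15 = 26·15 = 2
a_16 = 26·2 = 52
a_17 = 26·52 = 91
a_18 = 26·91 = 38
a_19 = 26·38 = 18
a_20 = 26·18 = 80
a_21 = 26·80 = 43
a_22 = 26·43 = 51
a_23 = 26·51 = 65
a_24 = 26·65 = 41
a_25 = 26·41 = 96
a_26 = 26·96 = 71
a_27 = 26·71 = 3
a_28 = 26·3 = 78
a_29 = 26·78 = 88
a_30 = 26·88 = 57
a_31 = 26·57 = 27
a_32 = 26·27 = 23
a_33 = 26·23 = 16
a_34 = 26·16 = 28
a_35 = 26·28 = 49
a_36 = 26·49 = 13
a_37 = 26·13 = 47
a_38 = 26·47 = 58
a_39 = 26·58 = 53
a_40 = 26·53 = 20
a_41 = 26·20 = 35
a_42 = 26·35 = 37
a_43 = 26·37 = 89
a_44 = 26·89 = 83
a_45 = 26·83 = 24
a_46 = 26·24 = 42
a_47 = 26·42 = 25
a_48 = 26·25 = 68
a_49 = 26·68 = 22
a_50 = 26·22 = 87
a_51 = 26·87 = 31
a_52 = 26·31 = 30
a_53 = 26·30 = 4
a_54 = 26·4 = 7
a_55 = 26·7 = 85
a_56 = 26·85 = 76
a_57 = 26·76 = 36
a_58 = 26·36 = 63
a_59 = 26·63 = 86
a_60 = 26·86 = 5
a_61 = 26·5 = 33
a_62 = 26·33 = 82
a_63 = 26·82 = 95
a_64 = 26·95 = 45
a_65 = 26·45 = 6
a_66 = 26·6 = 59
a_67 = 26·59 = 79
a_68 = 26·79 = 17
a_69 = 26·17 = 54
a_70 = 26·54 = 46
a_71 = 26·46 = 32
a_72 = 26·32 = 56
a_73 = 26·56 = 1
a_74 = 26·1 = 26
a_75 = 26·26 = 94
a_76 = 26·94 = 19
a_77 = 26·19 = 9
a_78 = 26·9 = 40
a_79 = 26·40 = 70
a_80 = 26·70 = 74
a_81 = 26·74 = 81
a_82 = 26·81 = 69
a_83 = 26·69 = 48
a_84 = 26·48 = 84
a_85 = 26·84 = 50
a_86 = 26·50 = 39
a_87 = 26·39 = 44
a_88 = 26·44 = 77
a_89 = 26·77 = 62
a_90 = 26·62 = 60
a_91 = 26·60 = 8
a_92 = 26·8 = 14
a_93 = 26·14 = 73
a_94 = 26·73 = 55
a_95 = 26·55 = 72
a_96 = 26·72 = 29
(a_96) = (29) = (a_0), so the sequence has period 96.
252 ≡ 60 (mod 96), hence a_252 = a_60 = 5.

5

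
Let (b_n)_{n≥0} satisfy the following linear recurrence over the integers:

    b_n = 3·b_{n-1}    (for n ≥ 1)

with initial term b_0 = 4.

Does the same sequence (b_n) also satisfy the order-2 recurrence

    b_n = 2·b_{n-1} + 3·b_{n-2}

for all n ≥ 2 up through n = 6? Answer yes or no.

Terms b_0..b_6: 4, 12, 36, 108, 324, 972, 2916
n=2: candidate gives 36, actual b_2 = 36 ✓
n=3: candidate gives 108, actual b_3 = 108 ✓
n=4: candidate gives 324, actual b_4 = 324 ✓
n=5: candidate gives 972, actual b_5 = 972 ✓
n=6: candidate gives 2916, actual b_6 = 2916 ✓

yes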